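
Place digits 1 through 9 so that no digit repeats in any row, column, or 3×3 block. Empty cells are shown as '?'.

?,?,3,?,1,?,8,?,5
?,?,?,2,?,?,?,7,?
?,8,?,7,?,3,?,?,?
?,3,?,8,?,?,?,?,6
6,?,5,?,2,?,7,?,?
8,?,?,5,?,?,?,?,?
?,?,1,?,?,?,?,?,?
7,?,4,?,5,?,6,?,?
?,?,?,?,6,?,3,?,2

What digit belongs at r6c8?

9

r1c2 = 7: in row 1, 7 can only go here (every other open cell in that row sees a 7).
r2c9 = 3: in row 2, 3 can only go here (every other open cell in that row sees a 3).
r3c1 = 5: in row 3, 5 can only go here (every other open cell in that row sees a 5).
r9c1 = 9: row 9 has {2,3,6}; col 1 has {5,6,7,8}; box has {1,4,7} → only 9 remains.
r9c2 = 5: row 9 has {2,3,6,9}; col 2 has {3,7,8}; box has {1,4,7,9} → only 5 remains.
r9c3 = 8: row 9 has {2,3,5,6,9}; col 3 has {1,3,4,5}; box has {1,4,5,7,9} → only 8 remains.
r8c2 = 2: row 8 has {4,5,6,7}; col 2 has {3,5,7,8}; box has {1,4,5,7,8,9} → only 2 remains.
r7c1 = 3: row 7 has {1}; col 1 has {5,6,7,8,9}; box has {1,2,4,5,7,8,9} → only 3 remains.
r7c2 = 6: row 7 has {1,3}; col 2 has {2,3,5,7,8}; box has {1,2,3,4,5,7,8,9} → only 6 remains.
r2c6 = 5: in row 2, 5 can only go here (every other open cell in that row sees a 5).
r2c3 = 6: in row 2, 6 can only go here (every other open cell in that row sees a 6).
r2c5 = 8: in row 2, 8 can only go here (every other open cell in that row sees an 8).
r3c8 = 6: in row 3, 6 can only go here (every other open cell in that row sees a 6).
r6c6 = 6: in row 6, 6 can only go here (every other open cell in that row sees a 6).
r1c4 = 6: in row 1, 6 can only go here (every other open cell in that row sees a 6).
r7c6 = 2: in row 7, 2 can only go here (every other open cell in that row sees a 2).
r8c4 = 3: in row 8, 3 can only go here (every other open cell in that row sees a 3).
r5c8 = 3: in row 5, 3 can only go here (every other open cell in that row sees a 3).
r5c9 = 8: in row 5, 8 can only go here (every other open cell in that row sees an 8).
r6c5 = 3: in row 6, 3 can only go here (every other open cell in that row sees a 3).
r6c3 = 7: in row 6, 7 can only go here (every other open cell in that row sees a 7).
r7c8 = 8: in row 7, 8 can only go here (every other open cell in that row sees an 8).
r7c7 = 5: in row 7, 5 can only go here (every other open cell in that row sees a 5).
r4c8 = 5: in row 4, 5 can only go here (every other open cell in that row sees a 5).
r8c6 = 8: in row 8, 8 can only go here (every other open cell in that row sees an 8).
r9c6 = 7: in row 9, 7 can only go here (every other open cell in that row sees a 7).
r4c5 = 7: in row 4, 7 can only go here (every other open cell in that row sees a 7).
r7c9 = 7: in row 7, 7 can only go here (every other open cell in that row sees a 7).
r9c4 = 1: in box 8, 1 can only go here (every other open cell in that box sees a 1).
r9c8 = 4: row 9 has {1,2,3,5,6,7,8,9}; col 8 has {3,5,6,7,8}; box has {2,3,5,6,7,8} → only 4 remains.
Singles propagation stalls before the target is settled. Branch on r1c1 (candidates {2,4}).
  Try r1c1 = 2: this forces r1c8=9, r3c3=9; then row 2 has no cell left for 9 — contradiction.
So r1c1 = 4.
r1c6 = 9 (sole candidate).
r1c8 = 2 (sole candidate).
r2c1 = 1 (sole candidate).
r2c2 = 9 (sole candidate).
r2c7 = 4 (sole candidate).
r3c3 = 2 (sole candidate).
r3c5 = 4 (sole candidate).
r4c1 = 2 (sole candidate).
r4c3 = 9 (sole candidate).
r4c7 = 1 (sole candidate).
r6c8 = 9: row 6 has {3,5,6,7,8}; col 8 has {2,3,4,5,6,7,8}; box has {1,3,5,6,7,8} → only 9 remains.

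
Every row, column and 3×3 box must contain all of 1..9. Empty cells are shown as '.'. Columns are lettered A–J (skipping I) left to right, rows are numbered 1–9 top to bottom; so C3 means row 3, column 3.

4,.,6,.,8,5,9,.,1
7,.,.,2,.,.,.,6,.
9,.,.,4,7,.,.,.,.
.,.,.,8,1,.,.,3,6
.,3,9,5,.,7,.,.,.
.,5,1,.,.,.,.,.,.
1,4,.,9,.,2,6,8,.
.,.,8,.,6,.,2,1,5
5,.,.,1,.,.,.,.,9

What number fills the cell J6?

B1 = 2: row 1 has {1,4,5,6,8,9}; col 2 has {3,4,5}; box has {4,6,7,9} → only 2 remains.
D1 = 3: row 1 has {1,2,4,5,6,8,9}; col 4 has {1,2,4,5,8,9}; box has {2,4,5,7,8} → only 3 remains.
H1 = 7: row 1 has {1,2,3,4,5,6,8,9}; col 8 has {1,3,6,8}; box has {1,6,9} → only 7 remains.
E2 = 9: row 2 has {2,6,7}; col 5 has {1,6,7,8}; box has {2,3,4,5,7,8} → only 9 remains.
F2 = 1: row 2 has {2,6,7,9}; col 6 has {2,5,7}; box has {2,3,4,5,7,8,9} → only 1 remains.
F3 = 6: row 3 has {4,7,9}; col 6 has {1,2,5,7}; box has {1,2,3,4,5,7,8,9} → only 6 remains.
A4 = 2: row 4 has {1,3,6,8}; col 1 has {1,4,5,7,9}; box has {1,3,5,9} → only 2 remains.
B4 = 7: row 4 has {1,2,3,6,8}; col 2 has {2,3,4,5}; box has {1,2,3,5,9} → only 7 remains.
C4 = 4: row 4 has {1,2,3,6,7,8}; col 3 has {1,6,8,9}; box has {1,2,3,5,7,9} → only 4 remains.
F4 = 9: row 4 has {1,2,3,4,6,7,8}; col 6 has {1,2,5,6,7}; box has {1,5,7,8} → only 9 remains.
G4 = 5: row 4 has {1,2,3,4,6,7,8,9}; col 7 has {2,6,9}; box has {3,6} → only 5 remains.
D6 = 6: row 6 has {1,5}; col 4 has {1,2,3,4,5,8,9}; box has {1,5,7,8,9} → only 6 remains.
A8 = 3: row 8 has {1,2,5,6,8}; col 1 has {1,2,4,5,7,9}; box has {1,4,5,8} → only 3 remains.
B8 = 9: row 8 has {1,2,3,5,6,8}; col 2 has {2,3,4,5,7}; box has {1,3,4,5,8} → only 9 remains.
D8 = 7: row 8 has {1,2,3,5,6,8,9}; col 4 has {1,2,3,4,5,6,8,9}; box has {1,2,6,9} → only 7 remains.
F8 = 4: row 8 has {1,2,3,5,6,7,8,9}; col 6 has {1,2,5,6,7,9}; box has {1,2,6,7,9} → only 4 remains.
B9 = 6: row 9 has {1,5,9}; col 2 has {2,3,4,5,7,9}; box has {1,3,4,5,8,9} → only 6 remains.
E9 = 3: row 9 has {1,5,6,9}; col 5 has {1,6,7,8,9}; box has {1,2,4,6,7,9} → only 3 remains.
F9 = 8: row 9 has {1,3,5,6,9}; col 6 has {1,2,4,5,6,7,9}; box has {1,2,3,4,6,7,9} → only 8 remains.
H9 = 4: row 9 has {1,3,5,6,8,9}; col 8 has {1,3,6,7,8}; box has {1,2,5,6,8,9} → only 4 remains.
B2 = 8: row 2 has {1,2,6,7,9}; col 2 has {2,3,4,5,6,7,9}; box has {2,4,6,7,9} → only 8 remains.
B3 = 1: row 3 has {4,6,7,9}; col 2 has {2,3,4,5,6,7,8,9}; box has {2,4,6,7,8,9} → only 1 remains.
H5 = 2: row 5 has {3,5,7,9}; col 8 has {1,3,4,6,7,8}; box has {3,5,6} → only 2 remains.
A6 = 8: row 6 has {1,5,6}; col 1 has {1,2,3,4,5,7,9}; box has {1,2,3,4,5,7,9} → only 8 remains.
F6 = 3: row 6 has {1,5,6,8}; col 6 has {1,2,4,5,6,7,8,9}; box has {1,5,6,7,8,9} → only 3 remains.
H6 = 9: row 6 has {1,3,5,6,8}; col 8 has {1,2,3,4,6,7,8}; box has {2,3,5,6} → only 9 remains.
C7 = 7: row 7 has {1,2,4,6,8,9}; col 3 has {1,4,6,8,9}; box has {1,3,4,5,6,8,9} → only 7 remains.
E7 = 5: row 7 has {1,2,4,6,7,8,9}; col 5 has {1,3,6,7,8,9}; box has {1,2,3,4,6,7,8,9} → only 5 remains.
J7 = 3: row 7 has {1,2,4,5,6,7,8,9}; col 9 has {1,5,6,9}; box has {1,2,4,5,6,8,9} → only 3 remains.
C9 = 2: row 9 has {1,3,4,5,6,8,9}; col 3 has {1,4,6,7,8,9}; box has {1,3,4,5,6,7,8,9} → only 2 remains.
G9 = 7: row 9 has {1,2,3,4,5,6,8,9}; col 7 has {2,5,6,9}; box has {1,2,3,4,5,6,8,9} → only 7 remains.
J2 = 4: row 2 has {1,2,6,7,8,9}; col 9 has {1,3,5,6,9}; box has {1,6,7,9} → only 4 remains.
H3 = 5: row 3 has {1,4,6,7,9}; col 8 has {1,2,3,4,6,7,8,9}; box has {1,4,6,7,9} → only 5 remains.
A5 = 6: row 5 has {2,3,5,7,9}; col 1 has {1,2,3,4,5,7,8,9}; box has {1,2,3,4,5,7,8,9} → only 6 remains.
E5 = 4: row 5 has {2,3,5,6,7,9}; col 5 has {1,3,5,6,7,8,9}; box has {1,3,5,6,7,8,9} → only 4 remains.
J5 = 8: row 5 has {2,3,4,5,6,7,9}; col 9 has {1,3,4,5,6,9}; box has {2,3,5,6,9} → only 8 remains.
E6 = 2: row 6 has {1,3,5,6,8,9}; col 5 has {1,3,4,5,6,7,8,9}; box has {1,3,4,5,6,7,8,9} → only 2 remains.
G6 = 4: row 6 has {1,2,3,5,6,8,9}; col 7 has {2,5,6,7,9}; box has {2,3,5,6,8,9} → only 4 remains.
J6 = 7: row 6 has {1,2,3,4,5,6,8,9}; col 9 has {1,3,4,5,6,8,9}; box has {2,3,4,5,6,8,9} → only 7 remains.

7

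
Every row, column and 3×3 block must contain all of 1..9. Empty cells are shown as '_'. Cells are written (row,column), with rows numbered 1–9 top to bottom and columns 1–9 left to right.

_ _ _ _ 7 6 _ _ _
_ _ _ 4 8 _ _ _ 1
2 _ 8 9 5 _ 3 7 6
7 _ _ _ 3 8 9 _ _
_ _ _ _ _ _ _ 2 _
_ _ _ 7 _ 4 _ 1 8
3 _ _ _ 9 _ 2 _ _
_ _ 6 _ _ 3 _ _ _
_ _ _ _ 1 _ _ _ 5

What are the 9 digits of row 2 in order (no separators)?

637482591

(2,6) = 2: row 2 has {1,4,8}; col 6 has {3,4,6,8}; box has {4,5,6,7,8,9} → only 2 remains.
(2,7) = 5: row 2 has {1,2,4,8}; col 7 has {2,3,9}; box has {1,3,6,7} → only 5 remains.
(2,8) = 9: row 2 has {1,2,4,5,8}; col 8 has {1,2,7}; box has {1,3,5,6,7} → only 9 remains.
(3,6) = 1: row 3 has {2,3,5,6,7,8,9}; col 6 has {2,3,4,6,8}; box has {2,4,5,6,7,8,9} → only 1 remains.
(4,9) = 4: row 4 has {3,7,8,9}; col 9 has {1,5,6,8}; box has {1,2,8,9} → only 4 remains.
(5,5) = 6: row 5 has {2}; col 5 has {1,3,5,7,8,9}; box has {3,4,7,8} → only 6 remains.
(5,7) = 7: row 5 has {2,6}; col 7 has {2,3,5,9}; box has {1,2,4,8,9} → only 7 remains.
(5,9) = 3: row 5 has {2,6,7}; col 9 has {1,4,5,6,8}; box has {1,2,4,7,8,9} → only 3 remains.
(6,5) = 2: row 6 has {1,4,7,8}; col 5 has {1,3,5,6,7,8,9}; box has {3,4,6,7,8} → only 2 remains.
(6,7) = 6: row 6 has {1,2,4,7,8}; col 7 has {2,3,5,7,9}; box has {1,2,3,4,7,8,9} → only 6 remains.
(7,9) = 7: row 7 has {2,3,9}; col 9 has {1,3,4,5,6,8}; box has {2,5} → only 7 remains.
(8,5) = 4: row 8 has {3,6}; col 5 has {1,2,3,5,6,7,8,9}; box has {1,3,9} → only 4 remains.
(8,8) = 8: row 8 has {3,4,6}; col 8 has {1,2,7,9}; box has {2,5,7} → only 8 remains.
(8,9) = 9: row 8 has {3,4,6,8}; col 9 has {1,3,4,5,6,7,8}; box has {2,5,7,8} → only 9 remains.
(9,6) = 7: row 9 has {1,5}; col 6 has {1,2,3,4,6,8}; box has {1,3,4,9} → only 7 remains.
(9,7) = 4: row 9 has {1,5,7}; col 7 has {2,3,5,6,7,9}; box has {2,5,7,8,9} → only 4 remains.
(1,4) = 3: row 1 has {6,7}; col 4 has {4,7,9}; box has {1,2,4,5,6,7,8,9} → only 3 remains.
(1,7) = 8: row 1 has {3,6,7}; col 7 has {2,3,4,5,6,7,9}; box has {1,3,5,6,7,9} → only 8 remains.
(1,8) = 4: row 1 has {3,6,7,8}; col 8 has {1,2,7,8,9}; box has {1,3,5,6,7,8,9} → only 4 remains.
(1,9) = 2: row 1 has {3,4,6,7,8}; col 9 has {1,3,4,5,6,7,8,9}; box has {1,3,4,5,6,7,8,9} → only 2 remains.
(2,1) = 6: row 2 has {1,2,4,5,8,9}; col 1 has {2,3,7}; box has {2,8} → only 6 remains.
(3,2) = 4: row 3 has {1,2,3,5,6,7,8,9}; col 2 has {}; box has {2,6,8} → only 4 remains.
(4,8) = 5: row 4 has {3,4,7,8,9}; col 8 has {1,2,4,7,8,9}; box has {1,2,3,4,6,7,8,9} → only 5 remains.
(7,6) = 5: row 7 has {2,3,7,9}; col 6 has {1,2,3,4,6,7,8}; box has {1,3,4,7,9} → only 5 remains.
(7,8) = 6: row 7 has {2,3,5,7,9}; col 8 has {1,2,4,5,7,8,9}; box has {2,4,5,7,8,9} → only 6 remains.
(8,4) = 2: row 8 has {3,4,6,8,9}; col 4 has {3,4,7,9}; box has {1,3,4,5,7,9} → only 2 remains.
(8,7) = 1: row 8 has {2,3,4,6,8,9}; col 7 has {2,3,4,5,6,7,8,9}; box has {2,4,5,6,7,8,9} → only 1 remains.
(9,8) = 3: row 9 has {1,4,5,7}; col 8 has {1,2,4,5,6,7,8,9}; box has {1,2,4,5,6,7,8,9} → only 3 remains.
(4,4) = 1: row 4 has {3,4,5,7,8,9}; col 4 has {2,3,4,7,9}; box has {2,3,4,6,7,8} → only 1 remains.
(5,4) = 5: row 5 has {2,3,6,7}; col 4 has {1,2,3,4,7,9}; box has {1,2,3,4,6,7,8} → only 5 remains.
(5,6) = 9: row 5 has {2,3,5,6,7}; col 6 has {1,2,3,4,5,6,7,8}; box has {1,2,3,4,5,6,7,8} → only 9 remains.
(7,4) = 8: row 7 has {2,3,5,6,7,9}; col 4 has {1,2,3,4,5,7,9}; box has {1,2,3,4,5,7,9} → only 8 remains.
(8,1) = 5: row 8 has {1,2,3,4,6,8,9}; col 1 has {2,3,6,7}; box has {3,6} → only 5 remains.
(8,2) = 7: row 8 has {1,2,3,4,5,6,8,9}; col 2 has {4}; box has {3,5,6} → only 7 remains.
(9,4) = 6: row 9 has {1,3,4,5,7}; col 4 has {1,2,3,4,5,7,8,9}; box has {1,2,3,4,5,7,8,9} → only 6 remains.
(2,2) = 3: row 2 has {1,2,4,5,6,8,9}; col 2 has {4,7}; box has {2,4,6,8} → only 3 remains.
(2,3) = 7: row 2 has {1,2,3,4,5,6,8,9}; col 3 has {6,8}; box has {2,3,4,6,8} → only 7 remains.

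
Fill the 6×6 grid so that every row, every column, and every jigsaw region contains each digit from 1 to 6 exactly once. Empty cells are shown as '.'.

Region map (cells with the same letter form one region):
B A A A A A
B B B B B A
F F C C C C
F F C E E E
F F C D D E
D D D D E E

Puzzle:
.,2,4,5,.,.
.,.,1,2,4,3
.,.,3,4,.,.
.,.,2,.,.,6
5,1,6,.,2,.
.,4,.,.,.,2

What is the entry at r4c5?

r1c6 = 1 (sole candidate).
r2c1 = 6 (sole candidate).
r2c2 = 5 (sole candidate).
r3c1 = 2 (sole candidate).
r3c2 = 6 (sole candidate).
r3c6 = 5 (sole candidate).
r4c2 = 3 (sole candidate).
r4c4 = 1 (sole candidate).
r4c5 = 5: row 4 has {1,2,3,6}; col 5 has {2,4}; region has {1,2,6} → only 5 remains.

5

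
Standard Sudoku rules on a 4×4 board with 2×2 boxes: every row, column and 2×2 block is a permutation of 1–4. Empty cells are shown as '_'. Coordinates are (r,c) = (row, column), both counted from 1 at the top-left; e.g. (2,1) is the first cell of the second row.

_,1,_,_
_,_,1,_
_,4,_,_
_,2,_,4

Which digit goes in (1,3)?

(2,2) = 3: row 2 has {1}; col 2 has {1,2,4}; box has {1} → only 3 remains.
(2,4) = 2: row 2 has {1,3}; col 4 has {4}; box has {1} → only 2 remains.
(4,3) = 3: row 4 has {2,4}; col 3 has {1}; box has {4} → only 3 remains.
(1,3) = 4: row 1 has {1}; col 3 has {1,3}; box has {1,2} → only 4 remains.

4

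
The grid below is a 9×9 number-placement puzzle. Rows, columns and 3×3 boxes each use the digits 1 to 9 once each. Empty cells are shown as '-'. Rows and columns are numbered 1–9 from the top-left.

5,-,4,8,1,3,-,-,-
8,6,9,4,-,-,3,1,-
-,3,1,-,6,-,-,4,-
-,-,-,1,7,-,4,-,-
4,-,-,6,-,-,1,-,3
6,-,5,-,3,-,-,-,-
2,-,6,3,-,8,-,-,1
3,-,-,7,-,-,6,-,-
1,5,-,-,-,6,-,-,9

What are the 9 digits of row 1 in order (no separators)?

524813967

r3c1 = 7: row 3 has {1,3,4,6}; col 1 has {1,2,3,4,5,6,8}; box has {1,3,4,5,6,8,9} → only 7 remains.
r4c1 = 9: row 4 has {1,4,7}; col 1 has {1,2,3,4,5,6,7,8}; box has {4,5,6} → only 9 remains.
r8c3 = 8: row 8 has {3,6,7}; col 3 has {1,4,5,6,9}; box has {1,2,3,5,6} → only 8 remains.
r9c3 = 7: row 9 has {1,5,6,9}; col 3 has {1,4,5,6,8,9}; box has {1,2,3,5,6,8} → only 7 remains.
r9c4 = 2: row 9 has {1,5,6,7,9}; col 4 has {1,3,4,6,7,8}; box has {3,6,7,8} → only 2 remains.
r9c5 = 4: row 9 has {1,2,5,6,7,9}; col 5 has {1,3,6,7}; box has {2,3,6,7,8} → only 4 remains.
r9c7 = 8: row 9 has {1,2,4,5,6,7,9}; col 7 has {1,3,4,6}; box has {1,6,9} → only 8 remains.
r9c8 = 3: row 9 has {1,2,4,5,6,7,8,9}; col 8 has {1,4}; box has {1,6,8,9} → only 3 remains.
r1c2 = 2: row 1 has {1,3,4,5,8}; col 2 has {3,5,6}; box has {1,3,4,5,6,7,8,9} → only 2 remains.
r4c2 = 8: row 4 has {1,4,7,9}; col 2 has {2,3,5,6}; box has {4,5,6,9} → only 8 remains.
r5c2 = 7: row 5 has {1,3,4,6}; col 2 has {2,3,5,6,8}; box has {4,5,6,8,9} → only 7 remains.
r5c3 = 2: row 5 has {1,3,4,6,7}; col 3 has {1,4,5,6,7,8,9}; box has {4,5,6,7,8,9} → only 2 remains.
r6c2 = 1: row 6 has {3,5,6}; col 2 has {2,3,5,6,7,8}; box has {2,4,5,6,7,8,9} → only 1 remains.
r6c4 = 9: row 6 has {1,3,5,6}; col 4 has {1,2,3,4,6,7,8}; box has {1,3,6,7} → only 9 remains.
r3c4 = 5: row 3 has {1,3,4,6,7}; col 4 has {1,2,3,4,6,7,8,9}; box has {1,3,4,6,8} → only 5 remains.
r4c3 = 3: row 4 has {1,4,7,8,9}; col 3 has {1,2,4,5,6,7,8,9}; box has {1,2,4,5,6,7,8,9} → only 3 remains.
r5c6 = 5: row 5 has {1,2,3,4,6,7}; col 6 has {3,6,8}; box has {1,3,6,7,9} → only 5 remains.
r2c5 = 2: row 2 has {1,3,4,6,8,9}; col 5 has {1,3,4,6,7}; box has {1,3,4,5,6,8} → only 2 remains.
r2c6 = 7: row 2 has {1,2,3,4,6,8,9}; col 6 has {3,5,6,8}; box has {1,2,3,4,5,6,8} → only 7 remains.
r2c9 = 5: row 2 has {1,2,3,4,6,7,8,9}; col 9 has {1,3,9}; box has {1,3,4} → only 5 remains.
r3c6 = 9: row 3 has {1,3,4,5,6,7}; col 6 has {3,5,6,7,8}; box has {1,2,3,4,5,6,7,8} → only 9 remains.
r3c7 = 2: row 3 has {1,3,4,5,6,7,9}; col 7 has {1,3,4,6,8}; box has {1,3,4,5} → only 2 remains.
r3c9 = 8: row 3 has {1,2,3,4,5,6,7,9}; col 9 has {1,3,5,9}; box has {1,2,3,4,5} → only 8 remains.
r4c6 = 2: row 4 has {1,3,4,7,8,9}; col 6 has {3,5,6,7,8,9}; box has {1,3,5,6,7,9} → only 2 remains.
r4c9 = 6: row 4 has {1,2,3,4,7,8,9}; col 9 has {1,3,5,8,9}; box has {1,3,4} → only 6 remains.
r5c5 = 8: row 5 has {1,2,3,4,5,6,7}; col 5 has {1,2,3,4,6,7}; box has {1,2,3,5,6,7,9} → only 8 remains.
r5c8 = 9: row 5 has {1,2,3,4,5,6,7,8}; col 8 has {1,3,4}; box has {1,3,4,6} → only 9 remains.
r6c6 = 4: row 6 has {1,3,5,6,9}; col 6 has {2,3,5,6,7,8,9}; box has {1,2,3,5,6,7,8,9} → only 4 remains.
r6c7 = 7: row 6 has {1,3,4,5,6,9}; col 7 has {1,2,3,4,6,8}; box has {1,3,4,6,9} → only 7 remains.
r6c9 = 2: row 6 has {1,3,4,5,6,7,9}; col 9 has {1,3,5,6,8,9}; box has {1,3,4,6,7,9} → only 2 remains.
r7c7 = 5: row 7 has {1,2,3,6,8}; col 7 has {1,2,3,4,6,7,8}; box has {1,3,6,8,9} → only 5 remains.
r7c8 = 7: row 7 has {1,2,3,5,6,8}; col 8 has {1,3,4,9}; box has {1,3,5,6,8,9} → only 7 remains.
r8c6 = 1: row 8 has {3,6,7,8}; col 6 has {2,3,4,5,6,7,8,9}; box has {2,3,4,6,7,8} → only 1 remains.
r8c8 = 2: row 8 has {1,3,6,7,8}; col 8 has {1,3,4,7,9}; box has {1,3,5,6,7,8,9} → only 2 remains.
r8c9 = 4: row 8 has {1,2,3,6,7,8}; col 9 has {1,2,3,5,6,8,9}; box has {1,2,3,5,6,7,8,9} → only 4 remains.
r1c7 = 9: row 1 has {1,2,3,4,5,8}; col 7 has {1,2,3,4,5,6,7,8}; box has {1,2,3,4,5,8} → only 9 remains.
r1c8 = 6: row 1 has {1,2,3,4,5,8,9}; col 8 has {1,2,3,4,7,9}; box has {1,2,3,4,5,8,9} → only 6 remains.
r1c9 = 7: row 1 has {1,2,3,4,5,6,8,9}; col 9 has {1,2,3,4,5,6,8,9}; box has {1,2,3,4,5,6,8,9} → only 7 remains.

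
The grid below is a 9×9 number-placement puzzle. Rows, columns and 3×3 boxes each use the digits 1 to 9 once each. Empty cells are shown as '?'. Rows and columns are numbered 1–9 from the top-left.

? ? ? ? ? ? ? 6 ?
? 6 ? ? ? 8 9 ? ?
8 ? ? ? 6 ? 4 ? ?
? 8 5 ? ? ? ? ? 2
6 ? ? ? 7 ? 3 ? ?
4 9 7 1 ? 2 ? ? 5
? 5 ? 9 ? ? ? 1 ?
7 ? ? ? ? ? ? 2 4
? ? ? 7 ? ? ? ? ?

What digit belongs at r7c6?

r6c8 = 8 (sole candidate).
r6c5 = 3 (sole candidate).
r6c7 = 6 (sole candidate).
r4c1 = 3 (hidden single in row 4).
r7c1 = 2 (sole candidate).
r4c7 = 1 (hidden single in row 4).
r5c9 = 9 (sole candidate).
r5c8 = 4 (sole candidate).
r4c8 = 7 (sole candidate).
r5c6 = 5 (sole candidate).
r5c4 = 8 (sole candidate).
r2c9 = 7 (hidden single in row 2).
r7c7 = 7 (hidden single in row 7).
r8c3 = 9 (hidden single in row 8).
r9c1 = 1 (sole candidate).
r2c1 = 5 (sole candidate).
r2c8 = 3 (sole candidate).
r3c8 = 5 (sole candidate).
r3c9 = 1 (sole candidate).
r8c2 = 3 (sole candidate).
r9c2 = 4 (sole candidate).
r9c8 = 9 (sole candidate).
r1c1 = 9 (sole candidate).
r1c9 = 8 (sole candidate).
r1c7 = 2 (sole candidate).
r3c6 = 9 (hidden single in row 3).
r3c2 = 7 (hidden single in row 3).
r1c2 = 1 (sole candidate).
r5c2 = 2 (sole candidate).
r5c3 = 1 (sole candidate).
r1c6 = 7 (hidden single in row 1).
r2c5 = 1 (hidden single in row 2).
r4c5 = 9 (hidden single in row 4).
r8c6 = 1 (hidden single in row 8).
r8c4 = 6 (hidden single in row 8).
r4c4 = 4 (sole candidate).
r4c6 = 6 (sole candidate).
r9c6 = 3 (sole candidate).
r9c9 = 6 (sole candidate).
r2c4 = 2 (sole candidate).
r3c4 = 3 (sole candidate).
r7c6 = 4: row 7 has {1,2,5,7,9}; col 6 has {1,2,3,5,6,7,8,9}; box has {1,3,6,7,9} → only 4 remains.

4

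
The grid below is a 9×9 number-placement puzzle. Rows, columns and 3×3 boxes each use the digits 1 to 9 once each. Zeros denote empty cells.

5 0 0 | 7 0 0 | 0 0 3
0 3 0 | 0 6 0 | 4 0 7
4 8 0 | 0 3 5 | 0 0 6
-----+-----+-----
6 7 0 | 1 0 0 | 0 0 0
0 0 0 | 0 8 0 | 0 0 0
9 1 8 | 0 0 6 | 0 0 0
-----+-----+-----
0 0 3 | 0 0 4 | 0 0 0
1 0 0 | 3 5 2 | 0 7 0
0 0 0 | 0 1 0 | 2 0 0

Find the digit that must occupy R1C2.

R2C1 = 2 (sole candidate).
R5C1 = 3 (sole candidate).
R1C5 = 4 (hidden single in row 1).
R1C8 = 2 (hidden single in row 1).
R2C8 = 5 (hidden single in row 2).
R3C4 = 2 (hidden single in row 3).
R3C3 = 7 (hidden single in row 3).
R7C2 = 2 (hidden single in row 7).
R9C8 = 3 (hidden single in row 9).
R6C8 = 4 (sole candidate).
R6C4 = 5 (sole candidate).
R6C9 = 2 (sole candidate).
R6C5 = 7 (sole candidate).
R6C7 = 3 (sole candidate).
R7C5 = 9 (sole candidate).
R4C5 = 2 (sole candidate).
R5C6 = 9 (sole candidate).
R4C6 = 3 (sole candidate).
R5C4 = 4 (sole candidate).
R5C2 = 5 (sole candidate).
R5C3 = 2 (sole candidate).
R5C9 = 1 (sole candidate).
R4C3 = 4 (sole candidate).
R5C8 = 6 (sole candidate).
R5C7 = 7 (sole candidate).
R7C1 = 7 (hidden single in row 7).
R9C1 = 8 (sole candidate).
R9C4 = 6 (sole candidate).
R9C6 = 7 (sole candidate).
R7C4 = 8 (sole candidate).
R7C8 = 1 (sole candidate).
R7C9 = 5 (sole candidate).
R2C4 = 9 (sole candidate).
R3C8 = 9 (sole candidate).
R4C8 = 8 (sole candidate).
R4C9 = 9 (sole candidate).
R7C7 = 6 (sole candidate).
R9C9 = 4 (sole candidate).
R2C3 = 1 (sole candidate).
R2C6 = 8 (sole candidate).
R3C7 = 1 (sole candidate).
R4C7 = 5 (sole candidate).
R8C9 = 8 (sole candidate).
R9C2 = 9 (sole candidate).
R9C3 = 5 (sole candidate).
R1C2 = 6: row 1 has {2,3,4,5,7}; col 2 has {1,2,3,5,7,8,9}; box has {1,2,3,4,5,7,8} → only 6 remains.

6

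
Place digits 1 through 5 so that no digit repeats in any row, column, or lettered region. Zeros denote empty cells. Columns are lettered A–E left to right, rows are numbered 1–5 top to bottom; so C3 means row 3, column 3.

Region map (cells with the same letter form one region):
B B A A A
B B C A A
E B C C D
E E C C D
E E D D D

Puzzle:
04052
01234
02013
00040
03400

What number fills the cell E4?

A1 = 3: row 1 has {2,4,5}; col 1 has {}; region has {1,2,4} → only 3 remains.
C1 = 1: row 1 has {2,3,4,5}; col 3 has {2,4}; region has {2,3,4,5} → only 1 remains.
A2 = 5: row 2 has {1,2,3,4}; col 1 has {3}; region has {1,2,3,4} → only 5 remains.
A3 = 4: row 3 has {1,2,3}; col 1 has {3,5}; region has {3} → only 4 remains.
C3 = 5: row 3 has {1,2,3,4}; col 3 has {1,2,4}; region has {1,2,4} → only 5 remains.
B4 = 5: row 4 has {4}; col 2 has {1,2,3,4}; region has {3,4} → only 5 remains.
C4 = 3: row 4 has {4,5}; col 3 has {1,2,4,5}; region has {1,2,4,5} → only 3 remains.
E4 = 1: row 4 has {3,4,5}; col 5 has {2,3,4}; region has {3,4} → only 1 remains.

1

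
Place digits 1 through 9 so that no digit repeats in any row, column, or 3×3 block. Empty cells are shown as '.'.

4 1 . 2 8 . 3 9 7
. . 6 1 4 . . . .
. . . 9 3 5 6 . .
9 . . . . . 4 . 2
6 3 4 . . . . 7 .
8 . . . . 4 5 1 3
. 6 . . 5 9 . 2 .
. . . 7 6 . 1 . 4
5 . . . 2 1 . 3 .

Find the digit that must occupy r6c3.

r1c3 = 5 (sole candidate).
r1c6 = 6 (sole candidate).
r2c6 = 7 (sole candidate).
r6c4 = 6 (sole candidate).
r7c9 = 8 (sole candidate).
r8c8 = 5 (sole candidate).
r2c8 = 8 (sole candidate).
r2c9 = 5 (sole candidate).
r3c8 = 4 (sole candidate).
r3c9 = 1 (sole candidate).
r4c8 = 6 (sole candidate).
r5c9 = 9 (sole candidate).
r7c7 = 7 (sole candidate).
r9c7 = 9 (sole candidate).
r9c9 = 6 (sole candidate).
r2c7 = 2 (sole candidate).
r5c5 = 1 (sole candidate).
r5c7 = 8 (sole candidate).
r2c1 = 3 (sole candidate).
r2c2 = 9 (sole candidate).
r4c5 = 7 (sole candidate).
r5c4 = 5 (sole candidate).
r5c6 = 2 (sole candidate).
r6c5 = 9 (sole candidate).
r7c1 = 1 (sole candidate).
r7c3 = 3 (sole candidate).
r7c4 = 4 (sole candidate).
r8c1 = 2 (sole candidate).
r8c2 = 8 (sole candidate).
r8c3 = 9 (sole candidate).
r8c6 = 3 (sole candidate).
r9c3 = 7 (sole candidate).
r9c4 = 8 (sole candidate).
r3c1 = 7 (sole candidate).
r3c2 = 2 (sole candidate).
r3c3 = 8 (sole candidate).
r4c2 = 5 (sole candidate).
r4c3 = 1 (sole candidate).
r4c4 = 3 (sole candidate).
r4c6 = 8 (sole candidate).
r6c2 = 7 (sole candidate).
r6c3 = 2: row 6 has {1,3,4,5,6,7,8,9}; col 3 has {1,3,4,5,6,7,8,9}; box has {1,3,4,5,6,7,8,9} → only 2 remains.

2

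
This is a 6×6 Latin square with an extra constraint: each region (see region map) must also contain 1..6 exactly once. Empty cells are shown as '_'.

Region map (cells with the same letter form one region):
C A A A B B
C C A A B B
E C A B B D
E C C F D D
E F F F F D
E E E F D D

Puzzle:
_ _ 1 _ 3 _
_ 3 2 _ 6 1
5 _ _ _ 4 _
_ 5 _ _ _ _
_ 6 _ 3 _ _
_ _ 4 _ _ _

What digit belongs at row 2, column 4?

5

row 1, column 2 = 4: row 1 has {1,3}; col 2 has {3,5,6}; region has {1,2} → only 4 remains.
row 2, column 1 = 4: row 2 has {1,2,3,6}; col 1 has {5}; region has {3,5} → only 4 remains.
row 2, column 4 = 5: row 2 has {1,2,3,4,6}; col 4 has {3}; region has {1,2,4} → only 5 remains.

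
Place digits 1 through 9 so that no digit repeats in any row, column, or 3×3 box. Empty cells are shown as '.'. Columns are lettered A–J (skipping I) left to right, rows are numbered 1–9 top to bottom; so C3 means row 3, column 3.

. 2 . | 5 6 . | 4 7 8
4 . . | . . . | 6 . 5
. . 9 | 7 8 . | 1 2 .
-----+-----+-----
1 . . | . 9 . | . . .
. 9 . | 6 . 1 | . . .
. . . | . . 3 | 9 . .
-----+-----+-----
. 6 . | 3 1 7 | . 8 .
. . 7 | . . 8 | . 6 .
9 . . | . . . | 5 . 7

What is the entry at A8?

2

A1 = 3: row 1 has {2,4,5,6,7,8}; col 1 has {1,4,9}; box has {2,4,9} → only 3 remains.
C1 = 1: row 1 has {2,3,4,5,6,7,8}; col 3 has {7,9}; box has {2,3,4,9} → only 1 remains.
F1 = 9: row 1 has {1,2,3,4,5,6,7,8}; col 6 has {1,3,7,8}; box has {5,6,7,8} → only 9 remains.
C2 = 8: row 2 has {4,5,6}; col 3 has {1,7,9}; box has {1,2,3,4,9} → only 8 remains.
F2 = 2: row 2 has {4,5,6,8}; col 6 has {1,3,7,8,9}; box has {5,6,7,8,9} → only 2 remains.
B3 = 5: row 3 has {1,2,7,8,9}; col 2 has {2,6,9}; box has {1,2,3,4,8,9} → only 5 remains.
F3 = 4: row 3 has {1,2,5,7,8,9}; col 6 has {1,2,3,7,8,9}; box has {2,5,6,7,8,9} → only 4 remains.
J3 = 3: row 3 has {1,2,4,5,7,8,9}; col 9 has {5,7,8}; box has {1,2,4,5,6,7,8} → only 3 remains.
F4 = 5: row 4 has {1,9}; col 6 has {1,2,3,4,7,8,9}; box has {1,3,6,9} → only 5 remains.
G7 = 2: row 7 has {1,3,6,7,8}; col 7 has {1,4,5,6,9}; box has {5,6,7,8} → only 2 remains.
G8 = 3: row 8 has {6,7,8}; col 7 has {1,2,4,5,6,9}; box has {2,5,6,7,8} → only 3 remains.
F9 = 6: row 9 has {5,7,9}; col 6 has {1,2,3,4,5,7,8,9}; box has {1,3,7,8} → only 6 remains.
B2 = 7: row 2 has {2,4,5,6,8}; col 2 has {2,5,6,9}; box has {1,2,3,4,5,8,9} → only 7 remains.
D2 = 1: row 2 has {2,4,5,6,7,8}; col 4 has {3,5,6,7}; box has {2,4,5,6,7,8,9} → only 1 remains.
E2 = 3: row 2 has {1,2,4,5,6,7,8}; col 5 has {1,6,8,9}; box has {1,2,4,5,6,7,8,9} → only 3 remains.
H2 = 9: row 2 has {1,2,3,4,5,6,7,8}; col 8 has {2,6,7,8}; box has {1,2,3,4,5,6,7,8} → only 9 remains.
A3 = 6: row 3 has {1,2,3,4,5,7,8,9}; col 1 has {1,3,4,9}; box has {1,2,3,4,5,7,8,9} → only 6 remains.
A7 = 5: row 7 has {1,2,3,6,7,8}; col 1 has {1,3,4,6,9}; box has {6,7,9} → only 5 remains.
C7 = 4: row 7 has {1,2,3,5,6,7,8}; col 3 has {1,7,8,9}; box has {5,6,7,9} → only 4 remains.
J7 = 9: row 7 has {1,2,3,4,5,6,7,8}; col 9 has {3,5,7,8}; box has {2,3,5,6,7,8} → only 9 remains.
A8 = 2: row 8 has {3,6,7,8}; col 1 has {1,3,4,5,6,9}; box has {4,5,6,7,9} → only 2 remains.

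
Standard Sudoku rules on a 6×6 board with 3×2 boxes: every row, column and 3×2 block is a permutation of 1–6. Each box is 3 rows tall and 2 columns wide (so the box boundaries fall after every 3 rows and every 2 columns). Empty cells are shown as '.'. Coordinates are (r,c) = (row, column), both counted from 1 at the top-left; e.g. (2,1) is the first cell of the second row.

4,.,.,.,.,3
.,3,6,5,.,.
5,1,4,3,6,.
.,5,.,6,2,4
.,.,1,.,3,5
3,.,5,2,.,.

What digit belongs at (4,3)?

3

(1,3) = 2 (sole candidate).
(1,4) = 1 (sole candidate).
(1,5) = 5 (sole candidate).
(2,1) = 2 (sole candidate).
(2,6) = 1 (sole candidate).
(3,6) = 2 (sole candidate).
(4,1) = 1 (sole candidate).
(4,3) = 3: row 4 has {1,2,4,5,6}; col 3 has {1,2,4,5,6}; box has {1,2,5,6} → only 3 remains.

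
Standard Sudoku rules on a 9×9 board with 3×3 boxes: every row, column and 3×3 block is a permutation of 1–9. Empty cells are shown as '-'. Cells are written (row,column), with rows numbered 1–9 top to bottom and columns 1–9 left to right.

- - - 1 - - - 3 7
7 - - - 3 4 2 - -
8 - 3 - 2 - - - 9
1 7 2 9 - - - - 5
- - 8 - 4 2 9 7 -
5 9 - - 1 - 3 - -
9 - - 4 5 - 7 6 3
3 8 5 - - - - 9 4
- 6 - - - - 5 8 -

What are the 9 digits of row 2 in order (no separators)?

719634258

(4,8) = 4: row 4 has {1,2,5,7,9}; col 8 has {3,6,7,8,9}; box has {3,5,7,9} → only 4 remains.
(5,1) = 6: row 5 has {2,4,7,8,9}; col 1 has {1,3,5,7,8,9}; box has {1,2,5,7,8,9} → only 6 remains.
(5,2) = 3: row 5 has {2,4,6,7,8,9}; col 2 has {6,7,8,9}; box has {1,2,5,6,7,8,9} → only 3 remains.
(5,4) = 5: row 5 has {2,3,4,6,7,8,9}; col 4 has {1,4,9}; box has {1,2,4,9} → only 5 remains.
(5,9) = 1: row 5 has {2,3,4,5,6,7,8,9}; col 9 has {3,4,5,7,9}; box has {3,4,5,7,9} → only 1 remains.
(6,3) = 4: row 6 has {1,3,5,9}; col 3 has {2,3,5,8}; box has {1,2,3,5,6,7,8,9} → only 4 remains.
(6,8) = 2: row 6 has {1,3,4,5,9}; col 8 has {3,4,6,7,8,9}; box has {1,3,4,5,7,9} → only 2 remains.
(7,3) = 1: row 7 has {3,4,5,6,7,9}; col 3 has {2,3,4,5,8}; box has {3,5,6,8,9} → only 1 remains.
(7,6) = 8: row 7 has {1,3,4,5,6,7,9}; col 6 has {2,4}; box has {4,5} → only 8 remains.
(8,7) = 1: row 8 has {3,4,5,8,9}; col 7 has {2,3,5,7,9}; box has {3,4,5,6,7,8,9} → only 1 remains.
(9,3) = 7: row 9 has {5,6,8}; col 3 has {1,2,3,4,5,8}; box has {1,3,5,6,8,9} → only 7 remains.
(9,5) = 9: row 9 has {5,6,7,8}; col 5 has {1,2,3,4,5}; box has {4,5,8} → only 9 remains.
(9,9) = 2: row 9 has {5,6,7,8,9}; col 9 has {1,3,4,5,7,9}; box has {1,3,4,5,6,7,8,9} → only 2 remains.
(7,2) = 2: row 7 has {1,3,4,5,6,7,8,9}; col 2 has {3,6,7,8,9}; box has {1,3,5,6,7,8,9} → only 2 remains.
(9,1) = 4: row 9 has {2,5,6,7,8,9}; col 1 has {1,3,5,6,7,8,9}; box has {1,2,3,5,6,7,8,9} → only 4 remains.
(9,4) = 3: row 9 has {2,4,5,6,7,8,9}; col 4 has {1,4,5,9}; box has {4,5,8,9} → only 3 remains.
(9,6) = 1: row 9 has {2,3,4,5,6,7,8,9}; col 6 has {2,4,8}; box has {3,4,5,8,9} → only 1 remains.
(1,1) = 2: row 1 has {1,3,7}; col 1 has {1,3,4,5,6,7,8,9}; box has {3,7,8} → only 2 remains.
(2,3) = 9: in row 2, 9 can only go here (every other open cell in that row sees a 9).
(1,3) = 6: row 1 has {1,2,3,7}; col 3 has {1,2,3,4,5,7,8,9}; box has {2,3,7,8,9} → only 6 remains.
(1,5) = 8: row 1 has {1,2,3,6,7}; col 5 has {1,2,3,4,5,9}; box has {1,2,3,4} → only 8 remains.
(1,7) = 4: row 1 has {1,2,3,6,7,8}; col 7 has {1,2,3,5,7,9}; box has {2,3,7,9} → only 4 remains.
(2,4) = 6: row 2 has {2,3,4,7,9}; col 4 has {1,3,4,5,9}; box has {1,2,3,4,8} → only 6 remains.
(2,9) = 8: row 2 has {2,3,4,6,7,9}; col 9 has {1,2,3,4,5,7,9}; box has {2,3,4,7,9} → only 8 remains.
(3,4) = 7: row 3 has {2,3,8,9}; col 4 has {1,3,4,5,6,9}; box has {1,2,3,4,6,8} → only 7 remains.
(3,6) = 5: row 3 has {2,3,7,8,9}; col 6 has {1,2,4,8}; box has {1,2,3,4,6,7,8} → only 5 remains.
(3,7) = 6: row 3 has {2,3,5,7,8,9}; col 7 has {1,2,3,4,5,7,9}; box has {2,3,4,7,8,9} → only 6 remains.
(3,8) = 1: row 3 has {2,3,5,6,7,8,9}; col 8 has {2,3,4,6,7,8,9}; box has {2,3,4,6,7,8,9} → only 1 remains.
(4,5) = 6: row 4 has {1,2,4,5,7,9}; col 5 has {1,2,3,4,5,8,9}; box has {1,2,4,5,9} → only 6 remains.
(4,6) = 3: row 4 has {1,2,4,5,6,7,9}; col 6 has {1,2,4,5,8}; box has {1,2,4,5,6,9} → only 3 remains.
(4,7) = 8: row 4 has {1,2,3,4,5,6,7,9}; col 7 has {1,2,3,4,5,6,7,9}; box has {1,2,3,4,5,7,9} → only 8 remains.
(6,4) = 8: row 6 has {1,2,3,4,5,9}; col 4 has {1,3,4,5,6,7,9}; box has {1,2,3,4,5,6,9} → only 8 remains.
(6,6) = 7: row 6 has {1,2,3,4,5,8,9}; col 6 has {1,2,3,4,5,8}; box has {1,2,3,4,5,6,8,9} → only 7 remains.
(6,9) = 6: row 6 has {1,2,3,4,5,7,8,9}; col 9 has {1,2,3,4,5,7,8,9}; box has {1,2,3,4,5,7,8,9} → only 6 remains.
(8,4) = 2: row 8 has {1,3,4,5,8,9}; col 4 has {1,3,4,5,6,7,8,9}; box has {1,3,4,5,8,9} → only 2 remains.
(8,5) = 7: row 8 has {1,2,3,4,5,8,9}; col 5 has {1,2,3,4,5,6,8,9}; box has {1,2,3,4,5,8,9} → only 7 remains.
(8,6) = 6: row 8 has {1,2,3,4,5,7,8,9}; col 6 has {1,2,3,4,5,7,8}; box has {1,2,3,4,5,7,8,9} → only 6 remains.
(1,2) = 5: row 1 has {1,2,3,4,6,7,8}; col 2 has {2,3,6,7,8,9}; box has {2,3,6,7,8,9} → only 5 remains.
(1,6) = 9: row 1 has {1,2,3,4,5,6,7,8}; col 6 has {1,2,3,4,5,6,7,8}; box has {1,2,3,4,5,6,7,8} → only 9 remains.
(2,2) = 1: row 2 has {2,3,4,6,7,8,9}; col 2 has {2,3,5,6,7,8,9}; box has {2,3,5,6,7,8,9} → only 1 remains.
(2,8) = 5: row 2 has {1,2,3,4,6,7,8,9}; col 8 has {1,2,3,4,6,7,8,9}; box has {1,2,3,4,6,7,8,9} → only 5 remains.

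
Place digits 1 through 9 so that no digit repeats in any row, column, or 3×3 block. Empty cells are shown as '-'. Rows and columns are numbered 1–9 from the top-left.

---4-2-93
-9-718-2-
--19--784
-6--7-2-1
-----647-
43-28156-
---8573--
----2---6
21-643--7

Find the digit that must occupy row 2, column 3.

4

row 1, column 5 = 6 (sole candidate).
row 1, column 7 = 1 (sole candidate).
row 2, column 7 = 6 (sole candidate).
row 2, column 9 = 5 (sole candidate).
row 3, column 5 = 3 (sole candidate).
row 3, column 6 = 5 (sole candidate).
row 4, column 8 = 3 (sole candidate).
row 5, column 5 = 9 (sole candidate).
row 5, column 9 = 8 (sole candidate).
row 6, column 9 = 9 (sole candidate).
row 7, column 2 = 4 (sole candidate).
row 7, column 8 = 1 (sole candidate).
row 7, column 9 = 2 (sole candidate).
row 8, column 4 = 1 (sole candidate).
row 8, column 6 = 9 (sole candidate).
row 8, column 7 = 8 (sole candidate).
row 9, column 7 = 9 (sole candidate).
row 9, column 8 = 5 (sole candidate).
row 2, column 1 = 3 (sole candidate).
row 2, column 3 = 4: row 2 has {1,2,3,5,6,7,8,9}; col 3 has {1}; box has {1,3,9} → only 4 remains.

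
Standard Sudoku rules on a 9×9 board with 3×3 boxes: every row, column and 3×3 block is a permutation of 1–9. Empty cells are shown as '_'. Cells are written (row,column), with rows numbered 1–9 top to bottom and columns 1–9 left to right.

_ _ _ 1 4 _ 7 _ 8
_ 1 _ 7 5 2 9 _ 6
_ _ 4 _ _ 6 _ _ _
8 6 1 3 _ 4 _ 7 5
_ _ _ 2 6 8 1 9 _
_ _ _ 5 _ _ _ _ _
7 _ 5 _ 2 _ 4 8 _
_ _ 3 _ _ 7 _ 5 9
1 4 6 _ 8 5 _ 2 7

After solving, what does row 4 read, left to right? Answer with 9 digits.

(1,8) = 3: row 1 has {1,4,7,8}; col 8 has {2,5,7,8,9}; box has {6,7,8,9} → only 3 remains.
(2,1) = 3: row 2 has {1,2,5,6,7,9}; col 1 has {1,7,8}; box has {1,4} → only 3 remains.
(2,3) = 8: row 2 has {1,2,3,5,6,7,9}; col 3 has {1,3,4,5,6}; box has {1,3,4} → only 8 remains.
(2,8) = 4: row 2 has {1,2,3,5,6,7,8,9}; col 8 has {2,3,5,7,8,9}; box has {3,6,7,8,9} → only 4 remains.
(3,8) = 1: row 3 has {4,6}; col 8 has {2,3,4,5,7,8,9}; box has {3,4,6,7,8,9} → only 1 remains.
(3,9) = 2: row 3 has {1,4,6}; col 9 has {5,6,7,8,9}; box has {1,3,4,6,7,8,9} → only 2 remains.
(4,5) = 9: row 4 has {1,3,4,5,6,7,8}; col 5 has {2,4,5,6,8}; box has {2,3,4,5,6,8} → only 9 remains.
(4,7) = 2: row 4 has {1,3,4,5,6,7,8,9}; col 7 has {1,4,7,9}; box has {1,5,7,9} → only 2 remains.

861394275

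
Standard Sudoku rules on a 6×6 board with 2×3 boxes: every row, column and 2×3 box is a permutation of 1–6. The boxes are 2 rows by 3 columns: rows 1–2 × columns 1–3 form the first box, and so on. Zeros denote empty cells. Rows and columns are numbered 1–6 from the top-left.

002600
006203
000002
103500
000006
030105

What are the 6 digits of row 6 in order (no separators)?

r4c6 = 4 (sole candidate).
r6c3 = 4: row 6 has {1,3,5}; col 3 has {2,3,6}; box has {3} → only 4 remains.
r6c5 = 2: row 6 has {1,3,4,5}; col 5 has {}; box has {1,5,6} → only 2 remains.
r1c6 = 1 (sole candidate).
r3c3 = 5 (sole candidate).
r3c4 = 3 (sole candidate).
r4c5 = 6 (sole candidate).
r5c3 = 1 (sole candidate).
r5c4 = 4 (sole candidate).
r5c5 = 3 (sole candidate).
r6c1 = 6: row 6 has {1,2,3,4,5}; col 1 has {1}; box has {1,3,4} → only 6 remains.

634125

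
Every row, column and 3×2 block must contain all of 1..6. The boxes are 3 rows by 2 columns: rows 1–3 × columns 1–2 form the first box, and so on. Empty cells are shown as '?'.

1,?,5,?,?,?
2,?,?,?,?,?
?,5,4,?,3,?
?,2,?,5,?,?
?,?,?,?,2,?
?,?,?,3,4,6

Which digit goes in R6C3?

R1C5 = 6 (sole candidate).
R3C1 = 6 (sole candidate).
R4C5 = 1 (sole candidate).
R4C6 = 3 (sole candidate).
R5C6 = 5 (sole candidate).
R6C1 = 5 (sole candidate).
R6C2 = 1 (sole candidate).
R6C3 = 2: row 6 has {1,3,4,5,6}; col 3 has {4,5}; box has {3,5} → only 2 remains.

2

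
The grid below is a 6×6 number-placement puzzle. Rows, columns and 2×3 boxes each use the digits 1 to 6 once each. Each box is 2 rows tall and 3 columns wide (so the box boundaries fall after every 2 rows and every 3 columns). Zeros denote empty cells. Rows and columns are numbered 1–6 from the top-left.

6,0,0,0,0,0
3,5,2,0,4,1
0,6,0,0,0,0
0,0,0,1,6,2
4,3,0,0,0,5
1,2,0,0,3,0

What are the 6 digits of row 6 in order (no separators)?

125436

r1c6 = 3 (sole candidate).
r2c4 = 6 (sole candidate).
r3c5 = 5 (sole candidate).
r3c6 = 4 (sole candidate).
r4c1 = 5 (sole candidate).
r4c2 = 4 (sole candidate).
r4c3 = 3 (sole candidate).
r5c3 = 6 (sole candidate).
r5c4 = 2 (sole candidate).
r5c5 = 1 (sole candidate).
r6c3 = 5: row 6 has {1,2,3}; col 3 has {2,3,6}; box has {1,2,3,4,6} → only 5 remains.
r6c4 = 4: row 6 has {1,2,3,5}; col 4 has {1,2,6}; box has {1,2,3,5} → only 4 remains.
r6c6 = 6: row 6 has {1,2,3,4,5}; col 6 has {1,2,3,4,5}; box has {1,2,3,4,5} → only 6 remains.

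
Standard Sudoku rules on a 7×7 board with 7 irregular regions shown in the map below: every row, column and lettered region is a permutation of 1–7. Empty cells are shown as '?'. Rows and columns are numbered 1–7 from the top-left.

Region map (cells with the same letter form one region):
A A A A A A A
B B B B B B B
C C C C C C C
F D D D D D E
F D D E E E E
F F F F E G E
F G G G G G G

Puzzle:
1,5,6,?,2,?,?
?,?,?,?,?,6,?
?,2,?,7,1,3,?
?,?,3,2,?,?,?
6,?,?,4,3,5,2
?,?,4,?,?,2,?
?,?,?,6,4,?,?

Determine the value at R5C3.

1

R1C4 = 3 (sole candidate).
R3C3 = 5 (sole candidate).
R3C1 = 4 (sole candidate).
R3C7 = 6 (sole candidate).
R6C5 = 6 (hidden single in row 6).
R4C2 = 6 (hidden single in row 4).
R4C6 = 4 (hidden single in row 4).
R1C6 = 7 (sole candidate).
R1C7 = 4 (sole candidate).
R7C6 = 1 (sole candidate).
R7C3 = 7 (sole candidate).
R5C3 = 1: row 5 has {2,3,4,5,6}; col 3 has {3,4,5,6,7}; region has {2,3,4,6} → only 1 remains.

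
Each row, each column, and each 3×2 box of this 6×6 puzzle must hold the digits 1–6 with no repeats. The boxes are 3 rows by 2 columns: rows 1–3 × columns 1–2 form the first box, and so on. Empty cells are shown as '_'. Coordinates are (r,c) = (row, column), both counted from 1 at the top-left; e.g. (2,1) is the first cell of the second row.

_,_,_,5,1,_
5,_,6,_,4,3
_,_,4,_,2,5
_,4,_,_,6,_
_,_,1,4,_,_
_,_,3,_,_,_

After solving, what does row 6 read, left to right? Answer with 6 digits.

213654

(1,3) = 2: row 1 has {1,5}; col 3 has {1,3,4,6}; box has {4,5,6} → only 2 remains.
(1,6) = 6: row 1 has {1,2,5}; col 6 has {3,5}; box has {1,2,3,4,5} → only 6 remains.
(2,4) = 1: row 2 has {3,4,5,6}; col 4 has {4,5}; box has {2,4,5,6} → only 1 remains.
(3,4) = 3: row 3 has {2,4,5}; col 4 has {1,4,5}; box has {1,2,4,5,6} → only 3 remains.
(4,3) = 5: row 4 has {4,6}; col 3 has {1,2,3,4,6}; box has {1,3,4} → only 5 remains.
(4,4) = 2: row 4 has {4,5,6}; col 4 has {1,3,4,5}; box has {1,3,4,5} → only 2 remains.
(4,6) = 1: row 4 has {2,4,5,6}; col 6 has {3,5,6}; box has {6} → only 1 remains.
(5,6) = 2: row 5 has {1,4}; col 6 has {1,3,5,6}; box has {1,6} → only 2 remains.
(6,4) = 6: row 6 has {3}; col 4 has {1,2,3,4,5}; box has {1,2,3,4,5} → only 6 remains.
(6,5) = 5: row 6 has {3,6}; col 5 has {1,2,4,6}; box has {1,2,6} → only 5 remains.
(6,6) = 4: row 6 has {3,5,6}; col 6 has {1,2,3,5,6}; box has {1,2,5,6} → only 4 remains.
(1,2) = 3: row 1 has {1,2,5,6}; col 2 has {4}; box has {5} → only 3 remains.
(2,2) = 2: row 2 has {1,3,4,5,6}; col 2 has {3,4}; box has {3,5} → only 2 remains.
(4,1) = 3: row 4 has {1,2,4,5,6}; col 1 has {5}; box has {4} → only 3 remains.
(5,1) = 6: row 5 has {1,2,4}; col 1 has {3,5}; box has {3,4} → only 6 remains.
(5,2) = 5: row 5 has {1,2,4,6}; col 2 has {2,3,4}; box has {3,4,6} → only 5 remains.
(5,5) = 3: row 5 has {1,2,4,5,6}; col 5 has {1,2,4,5,6}; box has {1,2,4,5,6} → only 3 remains.
(6,2) = 1: row 6 has {3,4,5,6}; col 2 has {2,3,4,5}; box has {3,4,5,6} → only 1 remains.
(1,1) = 4: row 1 has {1,2,3,5,6}; col 1 has {3,5,6}; box has {2,3,5} → only 4 remains.
(3,1) = 1: row 3 has {2,3,4,5}; col 1 has {3,4,5,6}; box has {2,3,4,5} → only 1 remains.
(3,2) = 6: row 3 has {1,2,3,4,5}; col 2 has {1,2,3,4,5}; box has {1,2,3,4,5} → only 6 remains.
(6,1) = 2: row 6 has {1,3,4,5,6}; col 1 has {1,3,4,5,6}; box has {1,3,4,5,6} → only 2 remains.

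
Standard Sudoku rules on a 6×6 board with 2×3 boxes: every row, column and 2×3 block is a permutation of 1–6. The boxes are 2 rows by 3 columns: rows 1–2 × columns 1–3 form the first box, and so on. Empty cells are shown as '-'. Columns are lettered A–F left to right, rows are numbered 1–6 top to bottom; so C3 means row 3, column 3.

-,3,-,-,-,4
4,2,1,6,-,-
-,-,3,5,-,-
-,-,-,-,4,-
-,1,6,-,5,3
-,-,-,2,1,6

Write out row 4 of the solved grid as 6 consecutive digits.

562341

C1 = 5: row 1 has {3,4}; col 3 has {1,3,6}; box has {1,2,3,4} → only 5 remains.
D1 = 1: row 1 has {3,4,5}; col 4 has {2,5,6}; box has {4,6} → only 1 remains.
E1 = 2: row 1 has {1,3,4,5}; col 5 has {1,4,5}; box has {1,4,6} → only 2 remains.
E2 = 3: row 2 has {1,2,4,6}; col 5 has {1,2,4,5}; box has {1,2,4,6} → only 3 remains.
F2 = 5: row 2 has {1,2,3,4,6}; col 6 has {3,4,6}; box has {1,2,3,4,6} → only 5 remains.
E3 = 6: row 3 has {3,5}; col 5 has {1,2,3,4,5}; box has {4,5} → only 6 remains.
C4 = 2: row 4 has {4}; col 3 has {1,3,5,6}; box has {3} → only 2 remains.
D4 = 3: row 4 has {2,4}; col 4 has {1,2,5,6}; box has {4,5,6} → only 3 remains.
F4 = 1: row 4 has {2,3,4}; col 6 has {3,4,5,6}; box has {3,4,5,6} → only 1 remains.
A5 = 2: row 5 has {1,3,5,6}; col 1 has {4}; box has {1,6} → only 2 remains.
D5 = 4: row 5 has {1,2,3,5,6}; col 4 has {1,2,3,5,6}; box has {1,2,3,5,6} → only 4 remains.
C6 = 4: row 6 has {1,2,6}; col 3 has {1,2,3,5,6}; box has {1,2,6} → only 4 remains.
A1 = 6: row 1 has {1,2,3,4,5}; col 1 has {2,4}; box has {1,2,3,4,5} → only 6 remains.
A3 = 1: row 3 has {3,5,6}; col 1 has {2,4,6}; box has {2,3} → only 1 remains.
B3 = 4: row 3 has {1,3,5,6}; col 2 has {1,2,3}; box has {1,2,3} → only 4 remains.
F3 = 2: row 3 has {1,3,4,5,6}; col 6 has {1,3,4,5,6}; box has {1,3,4,5,6} → only 2 remains.
A4 = 5: row 4 has {1,2,3,4}; col 1 has {1,2,4,6}; box has {1,2,3,4} → only 5 remains.
B4 = 6: row 4 has {1,2,3,4,5}; col 2 has {1,2,3,4}; box has {1,2,3,4,5} → only 6 remains.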